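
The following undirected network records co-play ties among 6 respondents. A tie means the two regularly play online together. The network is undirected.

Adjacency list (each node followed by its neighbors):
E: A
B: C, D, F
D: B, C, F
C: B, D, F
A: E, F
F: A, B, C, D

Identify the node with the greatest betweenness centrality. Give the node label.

Unnormalized betweenness of each node: A:4, B:0, C:0, D:0, E:0, F:6.
F has the largest value, 6, making it the main broker — the node through which the most shortest paths run.

F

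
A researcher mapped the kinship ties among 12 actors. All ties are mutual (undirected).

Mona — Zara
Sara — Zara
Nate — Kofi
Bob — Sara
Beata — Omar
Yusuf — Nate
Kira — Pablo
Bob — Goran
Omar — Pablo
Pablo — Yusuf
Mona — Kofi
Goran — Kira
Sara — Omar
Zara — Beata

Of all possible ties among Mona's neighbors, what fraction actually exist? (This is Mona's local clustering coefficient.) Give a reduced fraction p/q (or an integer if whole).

0

Mona's neighbors: Kofi and Zara (k = 2).
Possible neighbor pairs: C(2,2) = 1. Edges among them: none → e = 0.
Clustering(Mona) = 0/1.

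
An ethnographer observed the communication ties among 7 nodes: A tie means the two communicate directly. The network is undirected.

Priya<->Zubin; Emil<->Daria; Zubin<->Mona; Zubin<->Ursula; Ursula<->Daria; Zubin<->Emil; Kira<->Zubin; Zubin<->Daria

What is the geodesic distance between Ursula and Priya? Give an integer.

2

One shortest route is Ursula – Zubin – Priya, which uses 2 edges, and Ursula and Priya are not directly tied, so nothing shorter exists. So d(Ursula,Priya) = 2.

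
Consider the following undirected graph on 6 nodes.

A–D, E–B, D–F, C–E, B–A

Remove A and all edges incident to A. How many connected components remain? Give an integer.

Without A, the remaining ties split the others into: {D, F}; {B, C, E}.
That's 2 separate components.

2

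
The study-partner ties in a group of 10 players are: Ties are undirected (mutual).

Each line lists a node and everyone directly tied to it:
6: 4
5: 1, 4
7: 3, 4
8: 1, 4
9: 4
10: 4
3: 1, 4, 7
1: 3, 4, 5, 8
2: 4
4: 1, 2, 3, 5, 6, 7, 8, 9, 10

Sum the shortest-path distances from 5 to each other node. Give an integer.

Distances from 5: 1:1, 2:2, 3:2, 4:1, 6:2, 7:2, 8:2, 9:2, 10:2.
Sum = 1 + 2 + 2 + 1 + 2 + 2 + 2 + 2 + 2 = 16.

16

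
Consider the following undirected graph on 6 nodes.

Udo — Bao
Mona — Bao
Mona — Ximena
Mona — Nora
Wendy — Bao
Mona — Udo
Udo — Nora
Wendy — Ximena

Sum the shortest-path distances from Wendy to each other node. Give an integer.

Distances from Wendy: Bao:1, Mona:2, Nora:3, Udo:2, Ximena:1.
Sum = 1 + 2 + 3 + 2 + 1 = 9.

9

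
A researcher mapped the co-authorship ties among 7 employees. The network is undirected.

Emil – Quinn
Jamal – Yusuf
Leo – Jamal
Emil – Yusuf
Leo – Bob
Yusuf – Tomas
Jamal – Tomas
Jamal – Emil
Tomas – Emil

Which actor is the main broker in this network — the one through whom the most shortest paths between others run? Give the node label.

Jamal

Unnormalized betweenness of each node: Bob:0, Emil:5, Jamal:8, Leo:5, Quinn:0, Tomas:0, Yusuf:0.
Jamal has the largest value, 8, making it the main broker — the node through which the most shortest paths run.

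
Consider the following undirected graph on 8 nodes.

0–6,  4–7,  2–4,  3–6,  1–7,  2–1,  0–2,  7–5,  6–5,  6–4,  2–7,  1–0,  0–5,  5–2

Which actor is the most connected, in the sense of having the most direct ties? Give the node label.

2

Degrees — 0:4, 1:3, 2:5, 3:1, 4:3, 5:4, 6:4, 7:4.
The maximum is 5, attained only by 2.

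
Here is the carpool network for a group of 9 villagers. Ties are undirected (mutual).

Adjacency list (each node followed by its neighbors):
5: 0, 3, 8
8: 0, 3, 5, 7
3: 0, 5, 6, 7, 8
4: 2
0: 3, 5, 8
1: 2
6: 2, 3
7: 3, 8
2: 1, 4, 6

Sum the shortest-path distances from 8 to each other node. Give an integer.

17

Distances from 8: 0:1, 1:4, 2:3, 3:1, 4:4, 5:1, 6:2, 7:1.
Sum = 1 + 4 + 3 + 1 + 4 + 1 + 2 + 1 = 17.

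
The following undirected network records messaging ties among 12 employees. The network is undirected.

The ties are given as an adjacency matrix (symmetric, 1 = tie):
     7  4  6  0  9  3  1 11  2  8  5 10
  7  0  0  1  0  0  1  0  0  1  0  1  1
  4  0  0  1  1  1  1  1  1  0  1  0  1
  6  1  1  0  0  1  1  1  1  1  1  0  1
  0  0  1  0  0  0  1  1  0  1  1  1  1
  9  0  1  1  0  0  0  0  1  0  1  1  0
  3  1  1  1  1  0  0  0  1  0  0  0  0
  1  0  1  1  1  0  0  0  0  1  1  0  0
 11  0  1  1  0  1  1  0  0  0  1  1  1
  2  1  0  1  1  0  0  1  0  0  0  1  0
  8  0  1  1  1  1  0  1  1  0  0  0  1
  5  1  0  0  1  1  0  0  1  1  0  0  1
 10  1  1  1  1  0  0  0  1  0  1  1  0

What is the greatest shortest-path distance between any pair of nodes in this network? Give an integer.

2

Eccentricity of each node (its greatest distance to any other): 0:2, 1:2, 2:2, 3:2, 4:2, 5:2, 6:2, 7:2, 8:2, 9:2, 10:2, 11:2.
The maximum eccentricity is 2, realized for instance by the pair 7–4 via 7 – 6 – 4. So the diameter is 2.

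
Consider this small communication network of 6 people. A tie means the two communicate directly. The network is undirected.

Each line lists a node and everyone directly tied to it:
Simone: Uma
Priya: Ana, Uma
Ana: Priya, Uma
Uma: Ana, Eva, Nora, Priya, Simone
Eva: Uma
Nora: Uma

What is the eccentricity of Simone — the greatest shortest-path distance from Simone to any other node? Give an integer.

Distances from Simone: Ana:2, Eva:2, Nora:2, Priya:2, Uma:1.
The largest is 2 (to Eva, Ana, Nora, and Priya), so the eccentricity of Simone is 2.

2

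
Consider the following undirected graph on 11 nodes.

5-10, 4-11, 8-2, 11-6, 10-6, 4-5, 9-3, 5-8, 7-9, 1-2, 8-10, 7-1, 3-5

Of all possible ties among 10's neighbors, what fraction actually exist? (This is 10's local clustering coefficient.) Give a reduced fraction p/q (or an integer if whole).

1/3

10's neighbors: 5, 6, and 8 (k = 3).
Possible neighbor pairs: C(3,2) = 3. Edges among them: 5–8 → e = 1.
Clustering(10) = 1/3.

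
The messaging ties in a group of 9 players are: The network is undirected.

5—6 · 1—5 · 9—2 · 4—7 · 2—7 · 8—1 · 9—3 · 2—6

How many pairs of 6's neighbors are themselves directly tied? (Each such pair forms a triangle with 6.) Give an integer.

6's neighbors are 2 and 5, but none of them are tied to each other, so no triangle contains 6.

0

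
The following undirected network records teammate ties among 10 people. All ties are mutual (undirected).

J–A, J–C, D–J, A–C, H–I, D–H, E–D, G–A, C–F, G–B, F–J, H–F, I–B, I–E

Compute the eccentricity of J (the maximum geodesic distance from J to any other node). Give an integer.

Distances from J: A:1, B:3, C:1, D:1, E:2, F:1, G:2, H:2, I:3.
The largest is 3 (to I and B), so the eccentricity of J is 3.

3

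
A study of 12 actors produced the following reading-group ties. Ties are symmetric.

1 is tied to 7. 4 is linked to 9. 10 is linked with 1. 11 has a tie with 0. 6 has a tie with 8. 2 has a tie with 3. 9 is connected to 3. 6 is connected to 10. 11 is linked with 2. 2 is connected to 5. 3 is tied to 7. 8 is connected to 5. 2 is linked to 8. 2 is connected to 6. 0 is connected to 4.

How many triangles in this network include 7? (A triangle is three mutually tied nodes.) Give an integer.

0

7's neighbors are 1 and 3, but none of them are tied to each other, so no triangle contains 7.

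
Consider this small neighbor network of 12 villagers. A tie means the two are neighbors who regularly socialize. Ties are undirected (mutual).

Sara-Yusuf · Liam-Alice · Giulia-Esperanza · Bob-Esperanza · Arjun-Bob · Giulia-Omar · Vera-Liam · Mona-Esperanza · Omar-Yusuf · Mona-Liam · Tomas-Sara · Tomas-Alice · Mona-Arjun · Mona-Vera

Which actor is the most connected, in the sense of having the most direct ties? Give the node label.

Degrees — Alice:2, Arjun:2, Bob:2, Esperanza:3, Giulia:2, Liam:3, Mona:4, Omar:2, Sara:2, Tomas:2, Vera:2, Yusuf:2.
The maximum is 4, attained only by Mona.

Mona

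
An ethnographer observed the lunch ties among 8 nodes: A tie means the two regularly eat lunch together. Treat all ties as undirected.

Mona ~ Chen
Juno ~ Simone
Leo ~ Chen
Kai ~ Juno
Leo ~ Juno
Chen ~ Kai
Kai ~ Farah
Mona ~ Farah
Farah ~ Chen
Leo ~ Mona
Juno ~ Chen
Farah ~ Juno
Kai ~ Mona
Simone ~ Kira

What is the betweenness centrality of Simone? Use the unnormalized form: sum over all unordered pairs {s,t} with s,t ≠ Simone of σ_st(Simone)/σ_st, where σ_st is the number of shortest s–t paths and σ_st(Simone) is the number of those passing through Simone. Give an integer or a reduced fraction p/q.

Pairs whose geodesics pass through Simone — Kira–Juno: 1; Kira–Farah: 1; Kira–Chen: 1; Kira–Mona: 4/4; Kira–Leo: 1; Kira–Kai: 1.
All other pairs contribute 0.
Summing the contributions gives betweenness(Simone) = 6.

6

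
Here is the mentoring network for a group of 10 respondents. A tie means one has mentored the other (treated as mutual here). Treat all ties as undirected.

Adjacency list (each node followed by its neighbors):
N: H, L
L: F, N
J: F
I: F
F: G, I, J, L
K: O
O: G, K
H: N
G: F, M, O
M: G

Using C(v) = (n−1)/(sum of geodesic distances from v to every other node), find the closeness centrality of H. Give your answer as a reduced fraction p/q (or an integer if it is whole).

9/34

Distances from H: F:3, G:4, I:4, J:4, K:6, L:2, M:5, N:1, O:5. Sum = 34.
n = 10, so closeness = 9/34.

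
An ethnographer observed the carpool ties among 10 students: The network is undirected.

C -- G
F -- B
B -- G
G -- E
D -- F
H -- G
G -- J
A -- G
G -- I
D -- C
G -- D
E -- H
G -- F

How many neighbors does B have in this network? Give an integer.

B is directly tied to F and G. That is 2 neighbors, so the degree of B is 2.

2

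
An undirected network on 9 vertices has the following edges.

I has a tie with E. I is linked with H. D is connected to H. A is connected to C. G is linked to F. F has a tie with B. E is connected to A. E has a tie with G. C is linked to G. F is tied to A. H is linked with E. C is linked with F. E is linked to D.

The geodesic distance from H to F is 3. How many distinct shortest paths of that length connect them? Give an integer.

The shortest distance is 3. The length-3 paths are: H–E–A–F; H–E–G–F.
That gives 2 distinct shortest paths.

2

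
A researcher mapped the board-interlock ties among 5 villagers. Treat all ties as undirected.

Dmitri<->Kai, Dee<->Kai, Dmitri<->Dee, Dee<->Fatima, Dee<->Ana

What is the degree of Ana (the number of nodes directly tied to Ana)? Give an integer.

Ana is directly tied to Dee. That is 1 neighbor, so the degree of Ana is 1.

1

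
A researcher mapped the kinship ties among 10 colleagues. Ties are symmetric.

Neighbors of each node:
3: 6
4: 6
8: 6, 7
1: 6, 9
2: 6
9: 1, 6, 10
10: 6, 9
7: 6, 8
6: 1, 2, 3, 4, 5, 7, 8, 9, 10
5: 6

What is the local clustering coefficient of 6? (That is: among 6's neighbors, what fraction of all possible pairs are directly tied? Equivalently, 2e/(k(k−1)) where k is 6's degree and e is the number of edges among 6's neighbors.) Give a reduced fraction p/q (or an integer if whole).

6's neighbors: 1, 2, 3, 4, 5, 7, 8, 9, and 10 (k = 9).
Possible neighbor pairs: C(9,2) = 36. Edges among them: 1–9, 7–8, 9–10 → e = 3.
Clustering(6) = 3/36 = 1/12.

1/12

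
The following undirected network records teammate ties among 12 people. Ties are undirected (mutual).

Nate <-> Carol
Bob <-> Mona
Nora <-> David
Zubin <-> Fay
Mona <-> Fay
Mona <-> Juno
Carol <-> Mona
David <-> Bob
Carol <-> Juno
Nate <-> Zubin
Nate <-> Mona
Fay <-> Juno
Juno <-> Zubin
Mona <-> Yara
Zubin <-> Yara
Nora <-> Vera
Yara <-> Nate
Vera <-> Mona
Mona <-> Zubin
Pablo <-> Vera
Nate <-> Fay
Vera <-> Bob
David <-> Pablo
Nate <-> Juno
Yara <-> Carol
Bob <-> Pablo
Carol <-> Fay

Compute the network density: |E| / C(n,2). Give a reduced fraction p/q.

9/22

There are 27 edges and 12 nodes, so the maximum possible is C(12,2) = 66.
Density = 27/66 = 9/22.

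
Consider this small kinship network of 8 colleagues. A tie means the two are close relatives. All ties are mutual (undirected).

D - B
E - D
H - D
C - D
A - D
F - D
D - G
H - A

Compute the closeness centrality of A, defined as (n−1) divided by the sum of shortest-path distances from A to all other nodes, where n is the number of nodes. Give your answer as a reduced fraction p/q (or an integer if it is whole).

7/12

Distances from A: B:2, C:2, D:1, E:2, F:2, G:2, H:1. Sum = 12.
n = 8, so closeness = 7/12.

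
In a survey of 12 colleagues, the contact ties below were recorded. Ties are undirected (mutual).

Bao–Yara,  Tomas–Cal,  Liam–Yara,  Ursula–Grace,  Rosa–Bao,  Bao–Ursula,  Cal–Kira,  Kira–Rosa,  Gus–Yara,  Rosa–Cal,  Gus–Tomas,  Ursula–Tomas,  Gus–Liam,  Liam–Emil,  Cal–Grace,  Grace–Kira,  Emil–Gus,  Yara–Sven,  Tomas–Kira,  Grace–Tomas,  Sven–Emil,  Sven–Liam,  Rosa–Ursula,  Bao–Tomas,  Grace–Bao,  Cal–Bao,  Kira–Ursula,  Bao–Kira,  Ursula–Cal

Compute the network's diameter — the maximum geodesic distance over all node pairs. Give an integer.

Eccentricity of each node (its greatest distance to any other): Bao:3, Cal:3, Emil:4, Grace:3, Gus:3, Kira:3, Liam:3, Rosa:4, Sven:3, Tomas:3, Ursula:3, Yara:2.
The maximum eccentricity is 4, realized for instance by the pair Rosa–Emil via Rosa – Bao – Yara – Sven – Emil. So the diameter is 4.

4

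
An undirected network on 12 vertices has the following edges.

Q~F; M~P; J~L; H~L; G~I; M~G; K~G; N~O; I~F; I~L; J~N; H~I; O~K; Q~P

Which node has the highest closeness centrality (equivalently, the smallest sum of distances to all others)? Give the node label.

Farness (sum of distances to all others) for each node — F:27, G:22, H:28, I:21, J:30, K:27, L:25, M:28, N:33, O:32, P:34, Q:33.
The smallest farness is 21, for I, so I has the highest closeness.

I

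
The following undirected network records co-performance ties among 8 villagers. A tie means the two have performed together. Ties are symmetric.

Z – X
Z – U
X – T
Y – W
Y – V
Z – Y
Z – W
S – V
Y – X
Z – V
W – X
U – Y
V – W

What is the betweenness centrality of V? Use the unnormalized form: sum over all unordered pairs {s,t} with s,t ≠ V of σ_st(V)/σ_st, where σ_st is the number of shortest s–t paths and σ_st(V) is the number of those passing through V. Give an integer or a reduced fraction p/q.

Pairs whose geodesics pass through V — S–T: 3/3; S–W: 1; S–X: 3/3; S–Y: 1; S–U: 2/2; S–Z: 1.
All other pairs contribute 0.
Summing the contributions gives betweenness(V) = 6.

6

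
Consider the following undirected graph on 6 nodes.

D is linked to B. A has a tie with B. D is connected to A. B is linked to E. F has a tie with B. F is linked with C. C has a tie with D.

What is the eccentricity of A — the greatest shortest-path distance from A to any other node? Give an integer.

Distances from A: B:1, C:2, D:1, E:2, F:2.
The largest is 2 (to E, F, and C), so the eccentricity of A is 2.

2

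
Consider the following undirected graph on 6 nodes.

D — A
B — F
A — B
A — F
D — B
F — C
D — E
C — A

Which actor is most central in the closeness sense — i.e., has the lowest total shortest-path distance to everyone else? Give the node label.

Farness (sum of distances to all others) for each node — A:6, B:7, C:9, D:7, E:11, F:8.
The smallest farness is 6, for A, so A has the highest closeness.

A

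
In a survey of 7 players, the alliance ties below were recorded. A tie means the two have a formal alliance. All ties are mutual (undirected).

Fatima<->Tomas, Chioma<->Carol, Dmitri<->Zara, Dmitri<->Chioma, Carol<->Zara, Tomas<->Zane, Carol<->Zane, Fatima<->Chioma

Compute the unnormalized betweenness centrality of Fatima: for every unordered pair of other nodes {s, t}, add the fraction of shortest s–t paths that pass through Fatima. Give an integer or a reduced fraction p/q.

Pairs whose geodesics pass through Fatima — Tomas–Chioma: 1; Tomas–Dmitri: 1.
All other pairs contribute 0.
Summing the contributions gives betweenness(Fatima) = 2.

2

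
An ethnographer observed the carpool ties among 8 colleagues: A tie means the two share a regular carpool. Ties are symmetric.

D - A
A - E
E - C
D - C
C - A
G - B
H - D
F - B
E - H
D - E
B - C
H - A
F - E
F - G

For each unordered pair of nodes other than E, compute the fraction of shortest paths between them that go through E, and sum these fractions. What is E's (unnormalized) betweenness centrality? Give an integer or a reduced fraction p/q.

19/3

Pairs whose geodesics pass through E — A–G: 1/2; A–F: 1; D–G: 1/2; D–F: 1; C–H: 1/3; C–F: 1/2; H–B: 2/4; H–G: 1; H–F: 1.
All other pairs contribute 0.
Summing the contributions gives betweenness(E) = 19/3.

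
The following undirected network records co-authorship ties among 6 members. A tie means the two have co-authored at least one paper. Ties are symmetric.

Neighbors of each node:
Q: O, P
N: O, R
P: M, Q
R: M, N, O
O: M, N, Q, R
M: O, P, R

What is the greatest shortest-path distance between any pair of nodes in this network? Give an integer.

Eccentricity of each node (its greatest distance to any other): M:2, N:3, O:2, P:3, Q:2, R:2.
The maximum eccentricity is 3, realized for instance by the pair N–P via N – O – M – P. So the diameter is 3.

3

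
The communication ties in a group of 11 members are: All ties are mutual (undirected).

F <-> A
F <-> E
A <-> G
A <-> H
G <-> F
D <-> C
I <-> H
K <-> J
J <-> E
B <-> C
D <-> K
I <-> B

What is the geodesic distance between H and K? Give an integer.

One shortest route is H – A – F – E – J – K, which uses 5 edges, and at distance 4 from H we only reach {D, J}, which does not include K. So d(H,K) = 5.

5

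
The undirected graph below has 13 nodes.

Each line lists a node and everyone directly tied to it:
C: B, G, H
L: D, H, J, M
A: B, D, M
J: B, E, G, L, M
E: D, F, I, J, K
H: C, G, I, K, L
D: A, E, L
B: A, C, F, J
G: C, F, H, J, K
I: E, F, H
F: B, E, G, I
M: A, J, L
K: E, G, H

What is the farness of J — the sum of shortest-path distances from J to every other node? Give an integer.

19

Distances from J: A:2, B:1, C:2, D:2, E:1, F:2, G:1, H:2, I:2, K:2, L:1, M:1.
Sum = 2 + 1 + 2 + 2 + 1 + 2 + 1 + 2 + 2 + 2 + 1 + 1 = 19.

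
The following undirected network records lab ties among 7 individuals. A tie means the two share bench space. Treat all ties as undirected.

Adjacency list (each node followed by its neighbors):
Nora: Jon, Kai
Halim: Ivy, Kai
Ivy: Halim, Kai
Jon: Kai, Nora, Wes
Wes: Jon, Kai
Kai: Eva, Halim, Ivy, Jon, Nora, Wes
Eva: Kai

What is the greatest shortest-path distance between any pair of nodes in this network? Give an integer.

Eccentricity of each node (its greatest distance to any other): Eva:2, Halim:2, Ivy:2, Jon:2, Kai:1, Nora:2, Wes:2.
The maximum eccentricity is 2, realized for instance by the pair Jon–Halim via Jon – Kai – Halim. So the diameter is 2.

2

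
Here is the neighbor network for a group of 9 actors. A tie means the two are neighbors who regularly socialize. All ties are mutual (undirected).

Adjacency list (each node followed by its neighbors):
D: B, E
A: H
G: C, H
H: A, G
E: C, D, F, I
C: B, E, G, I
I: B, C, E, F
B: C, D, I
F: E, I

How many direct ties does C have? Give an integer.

4

C is directly tied to B, E, G, and I. That is 4 neighbors, so the degree of C is 4.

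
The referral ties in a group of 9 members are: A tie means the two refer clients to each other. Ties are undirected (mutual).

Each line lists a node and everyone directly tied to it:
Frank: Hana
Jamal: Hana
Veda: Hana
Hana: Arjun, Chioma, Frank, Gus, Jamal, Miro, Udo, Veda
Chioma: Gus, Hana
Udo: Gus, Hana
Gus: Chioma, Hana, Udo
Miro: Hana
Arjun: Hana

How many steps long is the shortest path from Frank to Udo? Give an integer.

One shortest route is Frank – Hana – Udo, which uses 2 edges, and Frank and Udo are not directly tied, so nothing shorter exists. So d(Frank,Udo) = 2.

2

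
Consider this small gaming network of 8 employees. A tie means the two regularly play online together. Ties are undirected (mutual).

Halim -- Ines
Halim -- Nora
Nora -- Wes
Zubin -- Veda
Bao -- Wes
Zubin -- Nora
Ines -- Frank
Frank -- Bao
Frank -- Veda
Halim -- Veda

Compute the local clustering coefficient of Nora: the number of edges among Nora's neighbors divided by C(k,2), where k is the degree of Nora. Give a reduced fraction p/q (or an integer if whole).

0

Nora's neighbors: Halim, Wes, and Zubin (k = 3).
Possible neighbor pairs: C(3,2) = 3. Edges among them: none → e = 0.
Clustering(Nora) = 0/3 = 0.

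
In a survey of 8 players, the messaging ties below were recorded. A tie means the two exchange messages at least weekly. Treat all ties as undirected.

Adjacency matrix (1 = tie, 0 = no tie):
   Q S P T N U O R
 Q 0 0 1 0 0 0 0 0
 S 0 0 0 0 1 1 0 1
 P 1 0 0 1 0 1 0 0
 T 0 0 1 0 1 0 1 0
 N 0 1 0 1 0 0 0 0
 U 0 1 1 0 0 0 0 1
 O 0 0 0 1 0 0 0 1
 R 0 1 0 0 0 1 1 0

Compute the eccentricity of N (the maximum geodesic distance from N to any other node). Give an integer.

3

Distances from N: O:2, P:2, Q:3, R:2, S:1, T:1, U:2.
The largest is 3 (to Q), so the eccentricity of N is 3.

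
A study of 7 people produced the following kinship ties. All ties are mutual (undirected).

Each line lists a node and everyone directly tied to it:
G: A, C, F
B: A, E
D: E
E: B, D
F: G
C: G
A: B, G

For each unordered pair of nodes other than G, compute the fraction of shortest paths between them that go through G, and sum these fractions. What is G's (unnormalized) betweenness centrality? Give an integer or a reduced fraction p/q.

Pairs whose geodesics pass through G — F–B: 1; F–A: 1; F–C: 1; F–D: 1; F–E: 1; B–C: 1; A–C: 1; C–D: 1; C–E: 1.
All other pairs contribute 0.
Summing the contributions gives betweenness(G) = 9.

9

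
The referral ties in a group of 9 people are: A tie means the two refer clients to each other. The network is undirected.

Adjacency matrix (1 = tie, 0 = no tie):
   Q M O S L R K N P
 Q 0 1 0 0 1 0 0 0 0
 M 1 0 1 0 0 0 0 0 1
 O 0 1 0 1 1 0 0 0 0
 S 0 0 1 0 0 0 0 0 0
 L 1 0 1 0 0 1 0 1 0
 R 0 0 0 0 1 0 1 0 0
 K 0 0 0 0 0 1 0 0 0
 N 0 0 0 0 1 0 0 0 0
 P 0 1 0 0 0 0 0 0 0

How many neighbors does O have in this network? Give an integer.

O is directly tied to L, M, and S. That is 3 neighbors, so the degree of O is 3.

3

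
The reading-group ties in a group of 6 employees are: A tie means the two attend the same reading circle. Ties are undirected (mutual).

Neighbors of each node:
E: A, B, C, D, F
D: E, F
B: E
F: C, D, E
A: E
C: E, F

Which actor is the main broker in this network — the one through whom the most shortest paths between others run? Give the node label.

E

Unnormalized betweenness of each node: A:0, B:0, C:0, D:0, E:15/2, F:1/2.
E has the largest value, 15/2, making it the main broker — the node through which the most shortest paths run.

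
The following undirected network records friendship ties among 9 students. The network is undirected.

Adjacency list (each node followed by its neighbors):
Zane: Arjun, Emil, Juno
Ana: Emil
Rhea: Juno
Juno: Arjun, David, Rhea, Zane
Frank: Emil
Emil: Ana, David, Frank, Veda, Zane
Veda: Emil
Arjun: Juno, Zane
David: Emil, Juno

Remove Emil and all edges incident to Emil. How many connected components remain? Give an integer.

4

Without Emil, the remaining ties split the others into: {Ana}; {Arjun, David, Juno, Rhea, Zane}; {Veda}; {Frank}.
That's 4 separate components.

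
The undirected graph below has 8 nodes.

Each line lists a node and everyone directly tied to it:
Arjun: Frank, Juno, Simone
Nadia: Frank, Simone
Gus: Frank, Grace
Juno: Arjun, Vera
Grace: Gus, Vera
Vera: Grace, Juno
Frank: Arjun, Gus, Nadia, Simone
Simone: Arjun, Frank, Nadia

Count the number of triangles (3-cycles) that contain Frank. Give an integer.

2

Frank's neighbors: Arjun, Gus, Nadia, and Simone.
Neighbor pairs that are themselves tied: Frank–Arjun–Simone; Frank–Nadia–Simone. Each forms one triangle with Frank, for 2 in total.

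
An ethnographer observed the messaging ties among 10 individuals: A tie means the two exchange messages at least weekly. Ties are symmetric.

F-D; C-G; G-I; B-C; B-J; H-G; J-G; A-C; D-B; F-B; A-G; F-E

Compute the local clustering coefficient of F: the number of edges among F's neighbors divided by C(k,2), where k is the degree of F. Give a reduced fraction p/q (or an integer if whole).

F's neighbors: B, D, and E (k = 3).
Possible neighbor pairs: C(3,2) = 3. Edges among them: B–D → e = 1.
Clustering(F) = 1/3.

1/3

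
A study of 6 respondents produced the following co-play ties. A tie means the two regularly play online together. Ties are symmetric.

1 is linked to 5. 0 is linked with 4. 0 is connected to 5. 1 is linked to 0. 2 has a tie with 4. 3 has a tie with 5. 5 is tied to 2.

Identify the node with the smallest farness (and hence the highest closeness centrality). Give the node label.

5

Farness (sum of distances to all others) for each node — 0:7, 1:8, 2:8, 3:10, 4:9, 5:6.
The smallest farness is 6, for 5, so 5 has the highest closeness.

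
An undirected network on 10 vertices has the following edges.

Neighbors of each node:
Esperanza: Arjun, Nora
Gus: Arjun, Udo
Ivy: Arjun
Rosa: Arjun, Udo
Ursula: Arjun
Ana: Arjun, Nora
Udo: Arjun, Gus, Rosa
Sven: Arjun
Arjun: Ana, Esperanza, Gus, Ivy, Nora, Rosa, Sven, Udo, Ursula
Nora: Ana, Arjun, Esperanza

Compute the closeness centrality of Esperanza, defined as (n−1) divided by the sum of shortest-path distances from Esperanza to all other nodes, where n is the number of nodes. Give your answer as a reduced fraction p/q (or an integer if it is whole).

Distances from Esperanza: Ana:2, Arjun:1, Gus:2, Ivy:2, Nora:1, Rosa:2, Sven:2, Udo:2, Ursula:2. Sum = 16.
n = 10, so closeness = 9/16.

9/16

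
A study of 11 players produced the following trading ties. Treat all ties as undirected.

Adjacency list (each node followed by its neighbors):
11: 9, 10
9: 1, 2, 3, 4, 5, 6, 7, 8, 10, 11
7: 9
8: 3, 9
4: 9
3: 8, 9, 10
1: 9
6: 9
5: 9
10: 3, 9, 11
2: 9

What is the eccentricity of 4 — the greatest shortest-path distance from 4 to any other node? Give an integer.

Distances from 4: 1:2, 2:2, 3:2, 5:2, 6:2, 7:2, 8:2, 9:1, 10:2, 11:2.
The largest is 2 (to 7, 1, 6, 10, 11, 8, 5, 2, and 3), so the eccentricity of 4 is 2.

2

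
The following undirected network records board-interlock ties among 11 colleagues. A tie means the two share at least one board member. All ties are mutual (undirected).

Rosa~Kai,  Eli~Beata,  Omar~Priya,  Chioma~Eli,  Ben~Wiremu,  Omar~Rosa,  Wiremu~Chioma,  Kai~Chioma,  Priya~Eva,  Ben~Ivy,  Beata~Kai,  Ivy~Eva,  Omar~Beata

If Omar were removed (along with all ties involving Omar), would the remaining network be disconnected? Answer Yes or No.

No

Even without Omar, every remaining node can still reach every other (the residual graph is connected), so Omar is not a cut vertex.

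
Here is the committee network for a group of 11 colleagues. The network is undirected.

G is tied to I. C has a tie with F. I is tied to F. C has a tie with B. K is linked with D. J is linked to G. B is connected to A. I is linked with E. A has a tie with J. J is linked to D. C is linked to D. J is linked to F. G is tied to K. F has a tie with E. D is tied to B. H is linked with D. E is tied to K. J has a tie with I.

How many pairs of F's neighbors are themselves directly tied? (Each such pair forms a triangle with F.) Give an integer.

F's neighbors: C, E, I, and J.
Neighbor pairs that are themselves tied: F–E–I; F–I–J. Each forms one triangle with F, for 2 in total.

2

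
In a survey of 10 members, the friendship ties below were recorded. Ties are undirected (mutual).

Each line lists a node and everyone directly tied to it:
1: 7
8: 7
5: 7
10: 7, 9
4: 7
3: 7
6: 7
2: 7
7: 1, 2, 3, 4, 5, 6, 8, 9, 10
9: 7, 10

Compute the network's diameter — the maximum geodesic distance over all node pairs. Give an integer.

Eccentricity of each node (its greatest distance to any other): 1:2, 2:2, 3:2, 4:2, 5:2, 6:2, 7:1, 8:2, 9:2, 10:2.
The maximum eccentricity is 2, realized for instance by the pair 1–10 via 1 – 7 – 10. So the diameter is 2.

2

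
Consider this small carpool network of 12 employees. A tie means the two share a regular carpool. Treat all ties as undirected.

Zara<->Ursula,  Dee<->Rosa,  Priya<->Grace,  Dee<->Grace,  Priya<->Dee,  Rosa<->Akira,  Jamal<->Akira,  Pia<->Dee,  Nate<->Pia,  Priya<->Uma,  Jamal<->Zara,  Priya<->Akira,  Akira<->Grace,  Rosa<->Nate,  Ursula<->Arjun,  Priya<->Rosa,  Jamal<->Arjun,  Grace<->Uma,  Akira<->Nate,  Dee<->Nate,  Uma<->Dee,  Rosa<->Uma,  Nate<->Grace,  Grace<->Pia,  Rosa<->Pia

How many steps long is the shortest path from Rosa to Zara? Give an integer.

One shortest route is Rosa – Akira – Jamal – Zara, which uses 3 edges, and at distance 2 from Rosa we only reach {Grace, Jamal}, which does not include Zara. So d(Rosa,Zara) = 3.

3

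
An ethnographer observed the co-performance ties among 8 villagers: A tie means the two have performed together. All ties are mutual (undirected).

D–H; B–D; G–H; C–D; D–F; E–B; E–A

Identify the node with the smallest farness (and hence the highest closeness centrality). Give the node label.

Farness (sum of distances to all others) for each node — A:23, B:13, C:17, D:11, E:17, F:17, G:21, H:15.
The smallest farness is 11, for D, so D has the highest closeness.

D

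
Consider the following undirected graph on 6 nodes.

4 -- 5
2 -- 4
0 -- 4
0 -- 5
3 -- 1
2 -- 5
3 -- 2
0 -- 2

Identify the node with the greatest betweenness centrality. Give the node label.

Unnormalized betweenness of each node: 0:0, 1:0, 2:6, 3:4, 4:0, 5:0.
2 has the largest value, 6, making it the main broker — the node through which the most shortest paths run.

2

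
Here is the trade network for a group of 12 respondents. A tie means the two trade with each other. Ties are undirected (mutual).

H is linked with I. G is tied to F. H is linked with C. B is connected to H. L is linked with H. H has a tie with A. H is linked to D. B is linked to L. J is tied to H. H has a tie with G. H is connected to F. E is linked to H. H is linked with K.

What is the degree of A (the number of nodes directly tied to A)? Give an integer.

A is directly tied to H. That is 1 neighbor, so the degree of A is 1.

1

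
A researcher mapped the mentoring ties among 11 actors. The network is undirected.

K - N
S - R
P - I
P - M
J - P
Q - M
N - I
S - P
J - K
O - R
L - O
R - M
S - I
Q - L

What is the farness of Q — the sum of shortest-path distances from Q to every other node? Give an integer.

Distances from Q: I:3, J:3, K:4, L:1, M:1, N:4, O:2, P:2, R:2, S:3.
Sum = 3 + 3 + 4 + 1 + 1 + 4 + 2 + 2 + 2 + 3 = 25.

25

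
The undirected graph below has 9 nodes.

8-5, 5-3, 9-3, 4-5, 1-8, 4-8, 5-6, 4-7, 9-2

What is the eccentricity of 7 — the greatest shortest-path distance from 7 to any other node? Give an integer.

Distances from 7: 1:3, 2:5, 3:3, 4:1, 5:2, 6:3, 8:2, 9:4.
The largest is 5 (to 2), so the eccentricity of 7 is 5.

5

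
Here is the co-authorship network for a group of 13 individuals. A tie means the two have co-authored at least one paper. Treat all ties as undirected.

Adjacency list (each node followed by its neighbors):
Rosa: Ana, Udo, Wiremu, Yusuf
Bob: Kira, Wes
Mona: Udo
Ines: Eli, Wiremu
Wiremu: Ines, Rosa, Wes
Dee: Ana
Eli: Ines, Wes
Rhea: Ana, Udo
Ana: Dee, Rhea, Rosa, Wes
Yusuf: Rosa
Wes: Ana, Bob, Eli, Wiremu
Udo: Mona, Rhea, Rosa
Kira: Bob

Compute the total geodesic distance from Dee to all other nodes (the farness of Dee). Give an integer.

34

Distances from Dee: Ana:1, Bob:3, Eli:3, Ines:4, Kira:4, Mona:4, Rhea:2, Rosa:2, Udo:3, Wes:2, Wiremu:3, Yusuf:3.
Sum = 1 + 3 + 3 + 4 + 4 + 4 + 2 + 2 + 3 + 2 + 3 + 3 = 34.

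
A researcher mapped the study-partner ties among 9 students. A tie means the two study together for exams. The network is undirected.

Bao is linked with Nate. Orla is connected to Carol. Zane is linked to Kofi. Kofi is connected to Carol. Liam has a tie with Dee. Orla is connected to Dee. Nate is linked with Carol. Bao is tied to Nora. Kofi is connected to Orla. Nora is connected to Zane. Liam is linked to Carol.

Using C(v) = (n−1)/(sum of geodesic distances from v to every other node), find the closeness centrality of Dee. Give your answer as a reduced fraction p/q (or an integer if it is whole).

2/5

Distances from Dee: Bao:4, Carol:2, Kofi:2, Liam:1, Nate:3, Nora:4, Orla:1, Zane:3. Sum = 20.
n = 9, so closeness = 8/20 = 2/5.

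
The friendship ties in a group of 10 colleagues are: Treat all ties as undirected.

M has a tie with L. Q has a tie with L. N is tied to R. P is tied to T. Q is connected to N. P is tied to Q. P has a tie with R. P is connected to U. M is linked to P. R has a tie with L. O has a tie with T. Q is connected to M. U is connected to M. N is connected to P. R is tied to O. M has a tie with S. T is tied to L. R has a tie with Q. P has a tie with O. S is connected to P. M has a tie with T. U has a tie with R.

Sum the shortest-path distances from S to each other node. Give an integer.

16

Distances from S: L:2, M:1, N:2, O:2, P:1, Q:2, R:2, T:2, U:2.
Sum = 2 + 1 + 2 + 2 + 1 + 2 + 2 + 2 + 2 = 16.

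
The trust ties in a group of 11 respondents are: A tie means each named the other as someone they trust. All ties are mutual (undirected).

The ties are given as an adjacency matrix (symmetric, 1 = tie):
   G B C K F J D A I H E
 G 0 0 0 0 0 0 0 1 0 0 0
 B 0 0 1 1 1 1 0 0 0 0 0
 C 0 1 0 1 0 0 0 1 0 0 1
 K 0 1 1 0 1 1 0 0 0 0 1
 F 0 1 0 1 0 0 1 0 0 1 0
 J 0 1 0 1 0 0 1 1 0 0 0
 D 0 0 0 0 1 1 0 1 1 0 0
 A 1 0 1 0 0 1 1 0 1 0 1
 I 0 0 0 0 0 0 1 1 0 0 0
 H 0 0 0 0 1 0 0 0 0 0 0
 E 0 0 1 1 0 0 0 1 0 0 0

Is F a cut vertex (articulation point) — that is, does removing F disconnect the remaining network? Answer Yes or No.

Removing F leaves {A, B, C, D, E, G, I, J, and K} with no path to {H}, so the network splits into 2 components. F is a cut vertex.

Yes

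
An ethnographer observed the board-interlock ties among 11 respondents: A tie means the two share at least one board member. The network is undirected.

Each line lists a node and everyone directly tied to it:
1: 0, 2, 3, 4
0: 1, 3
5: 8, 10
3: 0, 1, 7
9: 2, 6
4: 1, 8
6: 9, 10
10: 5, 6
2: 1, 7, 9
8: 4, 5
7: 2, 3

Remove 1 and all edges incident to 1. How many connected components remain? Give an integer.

1

1's neighbors (0, 2, 3, and 4) remain reachable from one another through other ties, so the rest of the network stays in one piece.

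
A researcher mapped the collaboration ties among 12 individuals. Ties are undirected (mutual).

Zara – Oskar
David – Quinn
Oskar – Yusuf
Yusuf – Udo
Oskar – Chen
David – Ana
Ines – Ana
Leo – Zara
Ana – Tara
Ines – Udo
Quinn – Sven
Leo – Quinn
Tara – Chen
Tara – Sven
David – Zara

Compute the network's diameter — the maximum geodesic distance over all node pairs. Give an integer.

Eccentricity of each node (its greatest distance to any other): Ana:3, Chen:3, David:3, Ines:4, Leo:4, Oskar:3, Quinn:4, Sven:4, Tara:3, Udo:4, Yusuf:4, Zara:3.
The maximum eccentricity is 4, realized for instance by the pair Ines–Leo via Ines – Ana – David – Zara – Leo. So the diameter is 4.

4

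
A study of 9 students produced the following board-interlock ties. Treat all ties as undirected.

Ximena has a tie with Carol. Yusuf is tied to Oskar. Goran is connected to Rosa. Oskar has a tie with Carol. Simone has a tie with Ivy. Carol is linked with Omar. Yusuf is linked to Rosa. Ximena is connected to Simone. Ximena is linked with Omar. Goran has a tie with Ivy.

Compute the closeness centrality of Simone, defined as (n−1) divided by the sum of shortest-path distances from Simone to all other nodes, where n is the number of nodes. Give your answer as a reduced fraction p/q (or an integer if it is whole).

4/9

Distances from Simone: Carol:2, Goran:2, Ivy:1, Omar:2, Oskar:3, Rosa:3, Ximena:1, Yusuf:4. Sum = 18.
n = 9, so closeness = 8/18 = 4/9.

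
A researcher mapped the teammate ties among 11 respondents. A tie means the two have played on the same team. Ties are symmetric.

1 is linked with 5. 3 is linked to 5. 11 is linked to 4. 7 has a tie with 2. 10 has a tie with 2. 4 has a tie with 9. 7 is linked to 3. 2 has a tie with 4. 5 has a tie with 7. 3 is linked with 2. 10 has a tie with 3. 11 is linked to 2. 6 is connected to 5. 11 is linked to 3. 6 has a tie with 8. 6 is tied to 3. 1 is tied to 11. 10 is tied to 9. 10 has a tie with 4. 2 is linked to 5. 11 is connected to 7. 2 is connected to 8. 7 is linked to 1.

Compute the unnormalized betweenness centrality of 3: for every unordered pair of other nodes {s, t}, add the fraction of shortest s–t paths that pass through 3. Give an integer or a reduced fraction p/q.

246/35

Pairs whose geodesics pass through 3 — 5–9: 1/3; 5–11: 1/4; 5–10: 1/2; 4–6: 3/5; 2–6: 1/3; 7–9: 1/4; 7–10: 1/2; 7–6: 1/2; 9–6: 1; 11–10: 1/3; 11–6: 1; 10–6: 1; 10–1: 3/7.
All other pairs contribute 0.
Summing the contributions gives betweenness(3) = 246/35.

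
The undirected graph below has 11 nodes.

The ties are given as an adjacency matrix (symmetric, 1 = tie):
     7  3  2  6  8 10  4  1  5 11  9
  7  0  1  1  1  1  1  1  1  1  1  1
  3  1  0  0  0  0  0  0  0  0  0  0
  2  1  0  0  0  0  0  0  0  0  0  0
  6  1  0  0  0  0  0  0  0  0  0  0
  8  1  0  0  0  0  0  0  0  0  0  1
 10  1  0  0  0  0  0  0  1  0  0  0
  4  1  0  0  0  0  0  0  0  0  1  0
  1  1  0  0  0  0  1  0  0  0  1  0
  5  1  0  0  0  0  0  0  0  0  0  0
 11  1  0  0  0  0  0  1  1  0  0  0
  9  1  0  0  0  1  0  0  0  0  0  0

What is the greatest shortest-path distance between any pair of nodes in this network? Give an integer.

Eccentricity of each node (its greatest distance to any other): 1:2, 2:2, 3:2, 4:2, 5:2, 6:2, 7:1, 8:2, 9:2, 10:2, 11:2.
The maximum eccentricity is 2, realized for instance by the pair 3–2 via 3 – 7 – 2. So the diameter is 2.

2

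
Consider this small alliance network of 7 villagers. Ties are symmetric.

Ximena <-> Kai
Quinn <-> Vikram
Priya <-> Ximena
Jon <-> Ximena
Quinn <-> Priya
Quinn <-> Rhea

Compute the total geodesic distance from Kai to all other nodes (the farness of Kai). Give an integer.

Distances from Kai: Jon:2, Priya:2, Quinn:3, Rhea:4, Vikram:4, Ximena:1.
Sum = 2 + 2 + 3 + 4 + 4 + 1 = 16.

16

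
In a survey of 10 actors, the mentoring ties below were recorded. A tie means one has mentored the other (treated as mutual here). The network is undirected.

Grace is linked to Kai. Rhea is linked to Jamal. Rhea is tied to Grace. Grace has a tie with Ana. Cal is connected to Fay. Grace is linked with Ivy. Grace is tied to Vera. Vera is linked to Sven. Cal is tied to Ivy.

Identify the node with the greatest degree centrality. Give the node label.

Degrees — Ana:1, Cal:2, Fay:1, Grace:5, Ivy:2, Jamal:1, Kai:1, Rhea:2, Sven:1, Vera:2.
The maximum is 5, attained only by Grace.

Grace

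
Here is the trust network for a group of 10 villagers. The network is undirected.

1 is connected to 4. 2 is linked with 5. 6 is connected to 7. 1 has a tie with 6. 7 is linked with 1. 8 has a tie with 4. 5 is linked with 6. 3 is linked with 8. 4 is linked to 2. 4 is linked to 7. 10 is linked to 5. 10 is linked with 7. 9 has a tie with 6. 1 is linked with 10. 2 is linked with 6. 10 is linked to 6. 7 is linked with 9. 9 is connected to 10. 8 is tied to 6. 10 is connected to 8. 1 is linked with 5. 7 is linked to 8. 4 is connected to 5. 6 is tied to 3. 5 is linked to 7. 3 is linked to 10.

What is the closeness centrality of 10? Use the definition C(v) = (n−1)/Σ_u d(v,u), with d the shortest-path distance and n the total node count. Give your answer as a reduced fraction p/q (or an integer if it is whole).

9/11

Distances from 10: 1:1, 2:2, 3:1, 4:2, 5:1, 6:1, 7:1, 8:1, 9:1. Sum = 11.
n = 10, so closeness = 9/11.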